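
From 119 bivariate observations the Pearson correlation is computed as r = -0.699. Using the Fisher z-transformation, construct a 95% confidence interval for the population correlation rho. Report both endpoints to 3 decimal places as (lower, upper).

(-0.781, -0.594)

z_r = atanh(-0.699) = -0.865342;  SE = 1/√(n−3) = 1/√116 = 0.092848
z-limits: -0.865342 ± 1.960·0.092848 = -0.865342 ± 0.181982 = [-1.047324, -0.683360]
ρ-limits: (tanh -1.047324, tanh -0.683360) = (-0.781, -0.594)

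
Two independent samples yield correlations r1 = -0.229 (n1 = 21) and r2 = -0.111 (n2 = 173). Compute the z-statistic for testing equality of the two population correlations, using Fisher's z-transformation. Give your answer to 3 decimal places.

z1 = atanh(-0.229) = -0.233134,  z2 = atanh(-0.111) = -0.111459
SE = √(1/(n1−3) + 1/(n2−3)) = √(1/18 + 1/170) = √(0.0555556 + 0.0058824) = √0.0614380 = 0.247867
z = (z1 − z2)/SE = (-0.233134 − (-0.111459)) / 0.247867 = -0.121675 / 0.247867 = -0.491

-0.491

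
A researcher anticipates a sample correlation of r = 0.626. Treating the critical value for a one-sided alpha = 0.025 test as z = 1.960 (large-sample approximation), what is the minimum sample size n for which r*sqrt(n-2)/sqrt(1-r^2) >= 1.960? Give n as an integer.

8

Need r·√(n−2)/√(1−r²) ≥ 1.960
√(n−2) ≥ 1.960·√(1−0.391876) / 0.626 = 1.960·0.779823 / 0.626 = 2.4416
n−2 ≥ 5.9614  ⇒  n ≥ 7.9614
Smallest integer n = 8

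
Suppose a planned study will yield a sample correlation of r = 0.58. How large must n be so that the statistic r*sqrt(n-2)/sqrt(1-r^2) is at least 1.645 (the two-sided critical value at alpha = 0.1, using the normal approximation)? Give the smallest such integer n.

Need r·√(n−2)/√(1−r²) ≥ 1.645
√(n−2) ≥ 1.645·√(1−0.3364) / 0.58 = 1.645·0.814616 / 0.58 = 2.3104
n−2 ≥ 5.3379  ⇒  n ≥ 7.3379
Smallest integer n = 8

8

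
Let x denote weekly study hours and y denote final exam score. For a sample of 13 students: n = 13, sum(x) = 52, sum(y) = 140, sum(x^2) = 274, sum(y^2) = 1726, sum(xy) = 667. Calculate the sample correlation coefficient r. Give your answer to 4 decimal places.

Numerator: nΣxy − (Σx)(Σy) = 13·667 − (52)(140) = 1391
Denominator: √[(nΣx²−(Σx)²)(nΣy²−(Σy)²)]
  nΣx²−(Σx)² = 13·274 − 2704 = 858;  nΣy²−(Σy)² = 13·1726 − 19600 = 2838
  √(858·2838) = √2435004 = 1560.4499
r = 1391 / 1560.4499 = 0.8914

0.8914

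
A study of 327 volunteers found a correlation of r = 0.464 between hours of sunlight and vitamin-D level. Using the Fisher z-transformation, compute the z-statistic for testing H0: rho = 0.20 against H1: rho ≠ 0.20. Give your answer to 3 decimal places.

z_r = atanh(0.464) = 0.502397,  z_0 = atanh(0.20) = 0.202733
SE = 1/√(n−3) = 1/√324 = 0.055556
z = (z_r − z_0)/SE = (0.502397 − 0.202733) / 0.055556 = 0.299664 / 0.055556 = 5.394

5.394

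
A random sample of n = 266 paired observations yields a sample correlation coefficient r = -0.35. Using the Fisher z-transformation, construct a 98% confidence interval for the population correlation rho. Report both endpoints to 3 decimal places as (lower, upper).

(-0.469, -0.218)

z_r = atanh(-0.35) = -0.365444;  SE = 1/√(n−3) = 1/√263 = 0.061663
z-limits: -0.365444 ± 2.326·0.061663 = -0.365444 ± 0.143428 = [-0.508872, -0.222016]
ρ-limits: (tanh -0.508872, tanh -0.222016) = (-0.469, -0.218)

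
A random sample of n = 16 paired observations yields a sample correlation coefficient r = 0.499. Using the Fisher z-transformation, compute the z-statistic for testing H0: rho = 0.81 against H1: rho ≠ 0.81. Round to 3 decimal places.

-2.088

z_r = atanh(0.499) = 0.547974,  z_0 = atanh(0.81) = 1.127029
SE = 1/√(n−3) = 1/√13 = 0.277350
z = (z_r − z_0)/SE = (0.547974 − 1.127029) / 0.277350 = -0.579055 / 0.277350 = -2.088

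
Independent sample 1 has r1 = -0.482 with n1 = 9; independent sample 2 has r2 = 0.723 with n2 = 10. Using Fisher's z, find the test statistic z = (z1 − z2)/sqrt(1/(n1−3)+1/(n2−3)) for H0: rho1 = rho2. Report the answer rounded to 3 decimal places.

z1 = atanh(-0.482) = -0.525586,  z2 = atanh(0.723) = 0.913902
SE = √(1/(n1−3) + 1/(n2−3)) = √(1/6 + 1/7) = √(0.1666667 + 0.1428571) = √0.3095238 = 0.556349
z = (z1 − z2)/SE = (-0.525586 − 0.913902) / 0.556349 = -1.439488 / 0.556349 = -2.587

-2.587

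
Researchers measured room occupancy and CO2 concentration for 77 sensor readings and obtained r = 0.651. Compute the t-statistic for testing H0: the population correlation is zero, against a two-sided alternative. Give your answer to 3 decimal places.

t = r·√(n−2) / √(1−r²) with r = 0.651, n = 77
  = 0.651·√75 / √(1 − 0.423801)
  = 0.651·8.660254 / 0.759078
  = 5.637825 / 0.759078 = 7.427

7.427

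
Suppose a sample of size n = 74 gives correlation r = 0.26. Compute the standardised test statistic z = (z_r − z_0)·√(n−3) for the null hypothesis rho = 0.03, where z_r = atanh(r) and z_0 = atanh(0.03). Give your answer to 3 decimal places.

1.989

z_r = atanh(0.26) = 0.266108,  z_0 = atanh(0.03) = 0.030009
SE = 1/√(n−3) = 1/√71 = 0.118678
z = (z_r − z_0)/SE = (0.266108 − 0.030009) / 0.118678 = 0.236099 / 0.118678 = 1.989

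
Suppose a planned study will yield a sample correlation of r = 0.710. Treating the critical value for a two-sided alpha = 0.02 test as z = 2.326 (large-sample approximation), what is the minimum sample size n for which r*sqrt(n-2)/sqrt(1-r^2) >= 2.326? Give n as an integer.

8

Need r·√(n−2)/√(1−r²) ≥ 2.326
√(n−2) ≥ 2.326·√(1−0.504100) / 0.710 = 2.326·0.704202 / 0.710 = 2.3070
n−2 ≥ 5.3222  ⇒  n ≥ 7.3222
Smallest integer n = 8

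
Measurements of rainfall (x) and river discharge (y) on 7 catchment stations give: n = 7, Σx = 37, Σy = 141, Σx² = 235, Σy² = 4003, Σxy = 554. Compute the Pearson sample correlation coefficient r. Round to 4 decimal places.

Numerator: nΣxy − (Σx)(Σy) = 7·554 − (37)(141) = -1339
Denominator: √[(nΣx²−(Σx)²)(nΣy²−(Σy)²)]
  nΣx²−(Σx)² = 7·235 − 1369 = 276;  nΣy²−(Σy)² = 7·4003 − 19881 = 8140
  √(276·8140) = √2246640 = 1498.8796
r = -1339 / 1498.8796 = -0.8933

-0.8933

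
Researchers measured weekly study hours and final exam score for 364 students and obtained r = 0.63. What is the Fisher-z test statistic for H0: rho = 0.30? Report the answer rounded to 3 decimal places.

z_r = atanh(0.63) = 0.741416,  z_0 = atanh(0.30) = 0.309520
SE = 1/√(n−3) = 1/√361 = 0.052632
z = (z_r − z_0)/SE = (0.741416 − 0.309520) / 0.052632 = 0.431896 / 0.052632 = 8.206

8.206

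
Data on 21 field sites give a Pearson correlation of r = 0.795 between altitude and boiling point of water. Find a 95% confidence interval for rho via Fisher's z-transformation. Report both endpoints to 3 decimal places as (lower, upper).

(0.553, 0.913)

z_r = atanh(0.795) = 1.084875;  SE = 1/√(n−3) = 1/√18 = 0.235702
z-limits: 1.084875 ± 1.960·0.235702 = 1.084875 ± 0.461976 = [0.622899, 1.546851]
ρ-limits: (tanh 0.622899, tanh 1.546851) = (0.553, 0.913)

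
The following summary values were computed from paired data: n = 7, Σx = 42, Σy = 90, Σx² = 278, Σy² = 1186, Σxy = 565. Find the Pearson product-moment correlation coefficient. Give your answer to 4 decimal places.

0.9127

Numerator: nΣxy − (Σx)(Σy) = 7·565 − (42)(90) = 175
Denominator: √[(nΣx²−(Σx)²)(nΣy²−(Σy)²)]
  nΣx²−(Σx)² = 7·278 − 1764 = 182;  nΣy²−(Σy)² = 7·1186 − 8100 = 202
  √(182·202) = √36764 = 191.7394
r = 175 / 191.7394 = 0.9127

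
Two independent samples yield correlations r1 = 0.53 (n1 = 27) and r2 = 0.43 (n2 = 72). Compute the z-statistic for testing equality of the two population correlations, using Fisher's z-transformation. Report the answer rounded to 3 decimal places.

z1 = atanh(0.53) = 0.590145,  z2 = atanh(0.43) = 0.459897
SE = √(1/(n1−3) + 1/(n2−3)) = √(1/24 + 1/69) = √(0.0416667 + 0.0144928) = √0.0561595 = 0.236980
z = (z1 − z2)/SE = (0.590145 − 0.459897) / 0.236980 = 0.130248 / 0.236980 = 0.550

0.550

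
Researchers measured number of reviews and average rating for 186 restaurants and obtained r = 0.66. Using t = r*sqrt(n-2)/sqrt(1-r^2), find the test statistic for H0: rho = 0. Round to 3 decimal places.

11.917

t = r·√(n−2) / √(1−r²) with r = 0.66, n = 186
  = 0.66·√184 / √(1 − 0.4356)
  = 0.66·13.564660 / 0.751266
  = 8.952676 / 0.751266 = 11.917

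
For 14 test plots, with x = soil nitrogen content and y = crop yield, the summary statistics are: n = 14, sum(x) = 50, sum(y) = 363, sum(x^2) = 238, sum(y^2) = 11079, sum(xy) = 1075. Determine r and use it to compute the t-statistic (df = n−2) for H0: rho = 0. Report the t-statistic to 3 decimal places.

-3.429

Numerator: nΣxy − (Σx)(Σy) = 14·1075 − (50)(363) = -3100
Denominator: √[(nΣx²−(Σx)²)(nΣy²−(Σy)²)]
  nΣx²−(Σx)² = 14·238 − 2500 = 832;  nΣy²−(Σy)² = 14·11079 − 131769 = 23337
  √(832·23337) = √19416384 = 4406.4026
r = -3100 / 4406.4026 = -0.7035
t = r·√(n−2)/√(1−r²) = -0.7035·√12 / √(1−0.494912) = -2.436995 / 0.710695 = -3.429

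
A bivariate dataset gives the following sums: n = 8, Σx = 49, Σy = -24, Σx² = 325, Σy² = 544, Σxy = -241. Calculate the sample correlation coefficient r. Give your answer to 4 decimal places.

S_xy = nΣxy − ΣxΣy = 8·(-241) − 49·(-24) = -1928 − (-1176) = -752
S_xx = nΣx² − (Σx)² = 8·325 − 49² = 2600 − 2401 = 199
S_yy = nΣy² − (Σy)² = 8·544 − (-24)² = 4352 − 576 = 3776
r = S_xy / √(S_xx·S_yy) = -752 / √(199·3776) = -752 / √751424 = -752 / 866.8472 = -0.8675

-0.8675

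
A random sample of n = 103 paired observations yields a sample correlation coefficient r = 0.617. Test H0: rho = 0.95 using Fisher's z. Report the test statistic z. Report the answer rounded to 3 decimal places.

Fisher z: atanh(0.617) = 0.720146, atanh(0.95) = 1.831781
z = (z_r − z_0)·√(n−3) = (0.720146 − 1.831781)·√100 = -1.111635 · 10.000000 = -11.116

-11.116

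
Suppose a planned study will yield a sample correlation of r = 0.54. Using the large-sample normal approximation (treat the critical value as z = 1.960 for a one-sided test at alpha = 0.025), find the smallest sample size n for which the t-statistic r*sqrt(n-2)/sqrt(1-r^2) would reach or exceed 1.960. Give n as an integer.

12

Need r·√(n−2)/√(1−r²) ≥ 1.960
√(n−2) ≥ 1.960·√(1−0.2916) / 0.54 = 1.960·0.841665 / 0.54 = 3.0549
n−2 ≥ 9.3324  ⇒  n ≥ 11.3324
Smallest integer n = 12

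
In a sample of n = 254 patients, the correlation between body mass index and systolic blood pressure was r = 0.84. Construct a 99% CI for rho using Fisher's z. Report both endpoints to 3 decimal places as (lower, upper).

z_r = atanh(0.84) = 1.221174;  SE = 1/√(n−3) = 1/√251 = 0.063119
z-limits: 1.221174 ± 2.576·0.063119 = 1.221174 ± 0.162595 = [1.058579, 1.383769]
ρ-limits: (tanh 1.058579, tanh 1.383769) = (0.785, 0.882)

(0.785, 0.882)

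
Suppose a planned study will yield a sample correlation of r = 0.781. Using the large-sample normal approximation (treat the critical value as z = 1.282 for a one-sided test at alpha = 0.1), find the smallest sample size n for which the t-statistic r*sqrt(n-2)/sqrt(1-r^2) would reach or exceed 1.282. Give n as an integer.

Need r·√(n−2)/√(1−r²) ≥ 1.282
√(n−2) ≥ 1.282·√(1−0.609961) / 0.781 = 1.282·0.624531 / 0.781 = 1.0252
n−2 ≥ 1.0510  ⇒  n ≥ 3.0510
Smallest integer n = 4

4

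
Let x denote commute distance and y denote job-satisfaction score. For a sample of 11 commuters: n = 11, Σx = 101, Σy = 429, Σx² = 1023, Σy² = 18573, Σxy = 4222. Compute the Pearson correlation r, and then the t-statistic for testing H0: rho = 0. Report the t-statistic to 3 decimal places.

Numerator: nΣxy − (Σx)(Σy) = 11·4222 − (101)(429) = 3113
Denominator: √[(nΣx²−(Σx)²)(nΣy²−(Σy)²)]
  nΣx²−(Σx)² = 11·1023 − 10201 = 1052;  nΣy²−(Σy)² = 11·18573 − 184041 = 20262
  √(1052·20262) = √21315624 = 4616.8847
r = 3113 / 4616.8847 = 0.6743
t = r·√(n−2)/√(1−r²) = 0.6743·√9 / √(1−0.454680) = 2.022900 / 0.738458 = 2.739

2.739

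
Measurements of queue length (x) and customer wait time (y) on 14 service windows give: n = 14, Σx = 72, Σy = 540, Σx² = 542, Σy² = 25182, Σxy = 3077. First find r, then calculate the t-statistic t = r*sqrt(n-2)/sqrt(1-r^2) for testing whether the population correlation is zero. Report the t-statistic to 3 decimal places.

1.281

Numerator: nΣxy − (Σx)(Σy) = 14·3077 − (72)(540) = 4198
Denominator: √[(nΣx²−(Σx)²)(nΣy²−(Σy)²)]
  nΣx²−(Σx)² = 14·542 − 5184 = 2404;  nΣy²−(Σy)² = 14·25182 − 291600 = 60948
  √(2404·60948) = √146518992 = 12104.5030
r = 4198 / 12104.5030 = 0.3468
t = r·√(n−2)/√(1−r²) = 0.3468·√12 / √(1−0.120270) = 1.201350 / 0.937939 = 1.281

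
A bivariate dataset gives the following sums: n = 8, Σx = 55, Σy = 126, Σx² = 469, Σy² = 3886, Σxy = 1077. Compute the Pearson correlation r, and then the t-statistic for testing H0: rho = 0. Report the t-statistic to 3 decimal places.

Numerator: nΣxy − (Σx)(Σy) = 8·1077 − (55)(126) = 1686
Denominator: √[(nΣx²−(Σx)²)(nΣy²−(Σy)²)]
  nΣx²−(Σx)² = 8·469 − 3025 = 727;  nΣy²−(Σy)² = 8·3886 − 15876 = 15212
  √(727·15212) = √11059124 = 3325.5261
r = 1686 / 3325.5261 = 0.5070
t = r·√(n−2)/√(1−r²) = 0.5070·√6 / √(1−0.257049) = 1.241891 / 0.861946 = 1.441

1.441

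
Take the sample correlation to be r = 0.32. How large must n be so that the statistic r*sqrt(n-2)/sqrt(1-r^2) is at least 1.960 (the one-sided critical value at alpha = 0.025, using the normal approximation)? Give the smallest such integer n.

Need r·√(n−2)/√(1−r²) ≥ 1.960
√(n−2) ≥ 1.960·√(1−0.1024) / 0.32 = 1.960·0.947418 / 0.32 = 5.8029
n−2 ≥ 33.6736  ⇒  n ≥ 35.6736
Smallest integer n = 36

36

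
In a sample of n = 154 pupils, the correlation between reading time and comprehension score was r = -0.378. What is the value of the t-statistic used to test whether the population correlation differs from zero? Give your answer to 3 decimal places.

1 − r² = 1 − 0.142884 = 0.857116;  √(1−r²) = 0.925806
√(n−2) = √152 = 12.328828
t = r·√(n−2)/√(1−r²) = -0.378 · 12.328828 / 0.925806 = -5.034

-5.034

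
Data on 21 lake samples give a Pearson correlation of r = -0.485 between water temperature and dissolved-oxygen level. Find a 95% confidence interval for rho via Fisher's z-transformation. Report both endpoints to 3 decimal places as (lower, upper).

z_r = atanh(-0.485) = -0.529502;  SE = 1/√(n−3) = 1/√18 = 0.235702
z-limits: -0.529502 ± 1.960·0.235702 = -0.529502 ± 0.461976 = [-0.991478, -0.067526]
ρ-limits: (tanh -0.991478, tanh -0.067526) = (-0.758, -0.067)

(-0.758, -0.067)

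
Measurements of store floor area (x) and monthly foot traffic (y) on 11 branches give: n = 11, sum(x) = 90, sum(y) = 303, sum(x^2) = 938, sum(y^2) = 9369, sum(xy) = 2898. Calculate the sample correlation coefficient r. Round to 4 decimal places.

0.9225

S_xy = nΣxy − ΣxΣy = 11·2898 − 90·303 = 31878 − 27270 = 4608
S_xx = nΣx² − (Σx)² = 11·938 − 90² = 10318 − 8100 = 2218
S_yy = nΣy² − (Σy)² = 11·9369 − 303² = 103059 − 91809 = 11250
r = S_xy / √(S_xx·S_yy) = 4608 / √(2218·11250) = 4608 / √24952500 = 4608 / 4995.2477 = 0.9225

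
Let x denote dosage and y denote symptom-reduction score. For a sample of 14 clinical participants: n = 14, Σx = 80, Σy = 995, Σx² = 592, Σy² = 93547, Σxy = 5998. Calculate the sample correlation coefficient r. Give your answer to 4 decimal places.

0.1780

S_xy = nΣxy − ΣxΣy = 14·5998 − 80·995 = 83972 − 79600 = 4372
S_xx = nΣx² − (Σx)² = 14·592 − 80² = 8288 − 6400 = 1888
S_yy = nΣy² − (Σy)² = 14·93547 − 995² = 1309658 − 990025 = 319633
r = S_xy / √(S_xx·S_yy) = 4372 / √(1888·319633) = 4372 / √603467104 = 4372 / 24565.5674 = 0.1780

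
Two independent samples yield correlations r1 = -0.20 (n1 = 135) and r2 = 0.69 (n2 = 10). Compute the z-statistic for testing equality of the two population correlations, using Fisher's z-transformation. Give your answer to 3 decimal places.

z1 = atanh(-0.20) = -0.202733,  z2 = atanh(0.69) = 0.847956
SE = √(1/(n1−3) + 1/(n2−3)) = √(1/132 + 1/7) = √(0.0075758 + 0.1428571) = √0.1504329 = 0.387857
z = (z1 − z2)/SE = (-0.202733 − 0.847956) / 0.387857 = -1.050689 / 0.387857 = -2.709

-2.709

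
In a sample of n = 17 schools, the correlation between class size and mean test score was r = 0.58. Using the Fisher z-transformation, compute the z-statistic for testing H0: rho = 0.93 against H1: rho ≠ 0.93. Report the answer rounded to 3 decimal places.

Fisher z: atanh(0.58) = 0.662463, atanh(0.93) = 1.658390
z = (z_r − z_0)·√(n−3) = (0.662463 − 1.658390)·√14 = -0.995927 · 3.741657 = -3.726

-3.726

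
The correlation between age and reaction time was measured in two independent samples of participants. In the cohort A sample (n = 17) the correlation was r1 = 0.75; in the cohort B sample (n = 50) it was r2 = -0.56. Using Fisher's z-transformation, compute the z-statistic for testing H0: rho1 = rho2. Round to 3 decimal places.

5.274

Fisher z-transforms: z1 = atanh(0.75) = 0.972955, z2 = atanh(-0.56) = -0.632833; difference d = 1.605788
Var(d) = 1/14 + 1/47 = 0.0714286 + 0.0212766 = 0.0927052
z = d/√Var(d) = 1.605788 / √0.0927052 = 1.605788 / 0.304475 = 5.274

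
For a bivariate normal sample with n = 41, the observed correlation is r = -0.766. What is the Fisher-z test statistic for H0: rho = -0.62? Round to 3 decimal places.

Fisher z: atanh(-0.766) = -1.010576, atanh(-0.62) = -0.725005
z = (z_r − z_0)·√(n−3) = (-1.010576 − (-0.725005))·√38 = -0.285571 · 6.164414 = -1.760

-1.760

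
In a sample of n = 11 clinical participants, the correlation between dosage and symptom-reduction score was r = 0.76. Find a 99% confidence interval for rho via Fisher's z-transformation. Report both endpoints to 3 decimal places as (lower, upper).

Fisher z: z_r = atanh(r) = ½·ln((1+0.76)/(1−0.76)) = 0.996215
SE(z) = 1/√(n−3) = 1/√8 = 0.353553
99% ⇒ z* = 2.576; margin = 2.576·0.353553 = 0.910753
CI on z-scale: (0.085462, 1.906968)
Back-transform: tanh(0.085462) = 0.085255, tanh(1.906968) = 0.956830

(0.085, 0.957)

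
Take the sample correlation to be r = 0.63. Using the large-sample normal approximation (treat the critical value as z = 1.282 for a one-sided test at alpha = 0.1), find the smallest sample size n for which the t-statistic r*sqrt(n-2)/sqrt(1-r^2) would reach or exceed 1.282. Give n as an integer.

5

r√(n−2)/√(1−r²) ≥ 1.282  ⇔  n−2 ≥ (1.282)²·(1−r²)/r²
(1−r²)/r² = (1−0.3969)/0.3969 = 1.5195
n ≥ 2 + 1.643524·1.5195 = 2 + 2.4973 = 4.4973
⌈4.4973⌉ = 5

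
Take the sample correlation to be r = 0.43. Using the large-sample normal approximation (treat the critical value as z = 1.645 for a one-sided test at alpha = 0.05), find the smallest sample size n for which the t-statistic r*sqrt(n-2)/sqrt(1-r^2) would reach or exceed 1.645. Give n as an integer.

Need r·√(n−2)/√(1−r²) ≥ 1.645
√(n−2) ≥ 1.645·√(1−0.1849) / 0.43 = 1.645·0.902829 / 0.43 = 3.4538
n−2 ≥ 11.9287  ⇒  n ≥ 13.9287
Smallest integer n = 14

14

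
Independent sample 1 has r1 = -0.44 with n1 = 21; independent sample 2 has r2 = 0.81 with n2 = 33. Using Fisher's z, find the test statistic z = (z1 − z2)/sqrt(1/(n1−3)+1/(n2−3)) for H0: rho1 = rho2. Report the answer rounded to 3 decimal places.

z1 = atanh(-0.44) = -0.472231,  z2 = atanh(0.81) = 1.127029
SE = √(1/(n1−3) + 1/(n2−3)) = √(1/18 + 1/30) = √(0.0555556 + 0.0333333) = √0.0888889 = 0.298142
z = (z1 − z2)/SE = (-0.472231 − 1.127029) / 0.298142 = -1.599260 / 0.298142 = -5.364

-5.364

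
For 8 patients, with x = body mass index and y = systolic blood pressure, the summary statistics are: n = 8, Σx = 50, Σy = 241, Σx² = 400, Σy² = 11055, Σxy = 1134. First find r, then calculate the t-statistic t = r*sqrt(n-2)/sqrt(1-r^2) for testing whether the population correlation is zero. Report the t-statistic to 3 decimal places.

S_xy = nΣxy − ΣxΣy = 8·1134 − 50·241 = 9072 − 12050 = -2978
S_xx = nΣx² − (Σx)² = 8·400 − 50² = 3200 − 2500 = 700
S_yy = nΣy² − (Σy)² = 8·11055 − 241² = 88440 − 58081 = 30359
r = S_xy / √(S_xx·S_yy) = -2978 / √(700·30359) = -2978 / √21251300 = -2978 / 4609.9132 = -0.6460
t = r·√(n−2)/√(1−r²) = -0.6460·√6 / √(1−0.417316) = -1.582370 / 0.763337 = -2.073

-2.073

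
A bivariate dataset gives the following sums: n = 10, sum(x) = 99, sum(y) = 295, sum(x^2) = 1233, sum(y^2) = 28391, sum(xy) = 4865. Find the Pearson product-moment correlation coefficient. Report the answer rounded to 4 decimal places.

0.8714

Numerator: nΣxy − (Σx)(Σy) = 10·4865 − (99)(295) = 19445
Denominator: √[(nΣx²−(Σx)²)(nΣy²−(Σy)²)]
  nΣx²−(Σx)² = 10·1233 − 9801 = 2529;  nΣy²−(Σy)² = 10·28391 − 87025 = 196885
  √(2529·196885) = √497922165 = 22314.1696
r = 19445 / 22314.1696 = 0.8714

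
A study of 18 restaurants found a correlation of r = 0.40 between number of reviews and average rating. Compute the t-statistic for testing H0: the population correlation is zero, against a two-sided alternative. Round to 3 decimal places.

1 − r² = 1 − 0.1600 = 0.8400;  √(1−r²) = 0.916515
√(n−2) = √16 = 4.000000
t = r·√(n−2)/√(1−r²) = 0.40 · 4.000000 / 0.916515 = 1.746

1.746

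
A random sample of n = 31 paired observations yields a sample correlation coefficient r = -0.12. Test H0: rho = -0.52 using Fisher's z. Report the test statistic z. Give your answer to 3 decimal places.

2.412

Fisher z: atanh(-0.12) = -0.120581, atanh(-0.52) = -0.576340
z = (z_r − z_0)·√(n−3) = (-0.120581 − (-0.576340))·√28 = 0.455759 · 5.291503 = 2.412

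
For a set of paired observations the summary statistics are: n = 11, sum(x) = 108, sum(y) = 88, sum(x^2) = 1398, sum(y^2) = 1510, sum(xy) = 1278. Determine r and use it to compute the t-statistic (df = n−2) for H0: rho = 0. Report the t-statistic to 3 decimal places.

S_xy = nΣxy − ΣxΣy = 11·1278 − 108·88 = 14058 − 9504 = 4554
S_xx = nΣx² − (Σx)² = 11·1398 − 108² = 15378 − 11664 = 3714
S_yy = nΣy² − (Σy)² = 11·1510 − 88² = 16610 − 7744 = 8866
r = S_xy / √(S_xx·S_yy) = 4554 / √(3714·8866) = 4554 / √32928324 = 4554 / 5738.3207 = 0.7936
t = r·√(n−2)/√(1−r²) = 0.7936·√9 / √(1−0.629801) = 2.380800 / 0.608440 = 3.913

3.913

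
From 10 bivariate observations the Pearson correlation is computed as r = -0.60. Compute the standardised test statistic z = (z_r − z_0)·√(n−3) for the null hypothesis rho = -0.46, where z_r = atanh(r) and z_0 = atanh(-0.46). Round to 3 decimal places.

Fisher z: atanh(-0.60) = -0.693147, atanh(-0.46) = -0.497311
z = (z_r − z_0)·√(n−3) = (-0.693147 − (-0.497311))·√7 = -0.195836 · 2.645751 = -0.518

-0.518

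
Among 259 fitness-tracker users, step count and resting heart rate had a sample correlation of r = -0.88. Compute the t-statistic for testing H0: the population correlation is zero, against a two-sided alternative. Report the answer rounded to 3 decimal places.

-29.702

1 − r² = 1 − 0.7744 = 0.2256;  √(1−r²) = 0.474974
√(n−2) = √257 = 16.031220
t = r·√(n−2)/√(1−r²) = -0.88 · 16.031220 / 0.474974 = -29.702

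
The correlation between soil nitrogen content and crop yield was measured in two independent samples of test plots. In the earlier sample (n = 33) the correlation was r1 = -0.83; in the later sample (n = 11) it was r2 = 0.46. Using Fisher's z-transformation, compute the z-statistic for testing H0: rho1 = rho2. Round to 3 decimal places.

Fisher z-transforms: z1 = atanh(-0.83) = -1.188136, z2 = atanh(0.46) = 0.497311; difference d = -1.685447
Var(d) = 1/30 + 1/8 = 0.0333333 + 0.1250000 = 0.1583333
z = d/√Var(d) = -1.685447 / √0.1583333 = -1.685447 / 0.397911 = -4.236

-4.236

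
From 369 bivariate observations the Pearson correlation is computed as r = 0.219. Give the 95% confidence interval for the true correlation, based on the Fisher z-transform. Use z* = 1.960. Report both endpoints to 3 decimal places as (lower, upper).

z_r = atanh(0.219) = 0.222605;  SE = 1/√(n−3) = 1/√366 = 0.052271
z-limits: 0.222605 ± 1.960·0.052271 = 0.222605 ± 0.102451 = [0.120154, 0.325056]
ρ-limits: (tanh 0.120154, tanh 0.325056) = (0.120, 0.314)

(0.120, 0.314)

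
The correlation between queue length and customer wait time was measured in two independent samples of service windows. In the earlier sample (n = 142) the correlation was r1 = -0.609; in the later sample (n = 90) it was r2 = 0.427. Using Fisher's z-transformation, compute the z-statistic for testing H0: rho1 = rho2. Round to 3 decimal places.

z1 = atanh(-0.609) = -0.707330,  z2 = atanh(0.427) = 0.456222
SE = √(1/(n1−3) + 1/(n2−3)) = √(1/139 + 1/87) = √(0.0071942 + 0.0114943) = √0.0186885 = 0.136706
z = (z1 − z2)/SE = (-0.707330 − 0.456222) / 0.136706 = -1.163552 / 0.136706 = -8.511

-8.511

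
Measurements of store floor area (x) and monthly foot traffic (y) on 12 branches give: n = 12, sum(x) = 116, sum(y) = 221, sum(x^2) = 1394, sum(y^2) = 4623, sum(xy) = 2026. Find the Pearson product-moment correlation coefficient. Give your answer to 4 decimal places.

-0.2842

S_xy = nΣxy − ΣxΣy = 12·2026 − 116·221 = 24312 − 25636 = -1324
S_xx = nΣx² − (Σx)² = 12·1394 − 116² = 16728 − 13456 = 3272
S_yy = nΣy² − (Σy)² = 12·4623 − 221² = 55476 − 48841 = 6635
r = S_xy / √(S_xx·S_yy) = -1324 / √(3272·6635) = -1324 / √21709720 = -1324 / 4659.3691 = -0.2842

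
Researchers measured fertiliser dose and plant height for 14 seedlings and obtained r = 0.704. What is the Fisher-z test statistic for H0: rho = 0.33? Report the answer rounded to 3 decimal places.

1.766

Fisher z: atanh(0.704) = 0.875187, atanh(0.33) = 0.342828
z = (z_r − z_0)·√(n−3) = (0.875187 − 0.342828)·√11 = 0.532359 · 3.316625 = 1.766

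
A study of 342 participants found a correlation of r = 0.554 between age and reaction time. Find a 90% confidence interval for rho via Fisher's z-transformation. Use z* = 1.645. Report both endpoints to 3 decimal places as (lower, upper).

(0.489, 0.613)

z_r = atanh(0.554) = 0.624134;  SE = 1/√(n−3) = 1/√339 = 0.054313
z-limits: 0.624134 ± 1.645·0.054313 = 0.624134 ± 0.089345 = [0.534789, 0.713479]
ρ-limits: (tanh 0.534789, tanh 0.713479) = (0.489, 0.613)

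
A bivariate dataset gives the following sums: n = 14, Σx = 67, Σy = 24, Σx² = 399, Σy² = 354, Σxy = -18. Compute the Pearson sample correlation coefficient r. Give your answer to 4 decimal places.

-0.8485

Numerator: nΣxy − (Σx)(Σy) = 14·(-18) − (67)(24) = -1860
Denominator: √[(nΣx²−(Σx)²)(nΣy²−(Σy)²)]
  nΣx²−(Σx)² = 14·399 − 4489 = 1097;  nΣy²−(Σy)² = 14·354 − 576 = 4380
  √(1097·4380) = √4804860 = 2191.9991
r = -1860 / 2191.9991 = -0.8485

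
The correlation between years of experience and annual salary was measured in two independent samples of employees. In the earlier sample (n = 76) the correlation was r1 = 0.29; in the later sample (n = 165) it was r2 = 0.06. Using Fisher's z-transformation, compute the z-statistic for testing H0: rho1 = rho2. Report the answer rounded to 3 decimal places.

1.692

z1 = atanh(0.29) = 0.298566,  z2 = atanh(0.06) = 0.060072
SE = √(1/(n1−3) + 1/(n2−3)) = √(1/73 + 1/162) = √(0.0136986 + 0.0061728) = √0.0198714 = 0.140966
z = (z1 − z2)/SE = (0.298566 − 0.060072) / 0.140966 = 0.238494 / 0.140966 = 1.692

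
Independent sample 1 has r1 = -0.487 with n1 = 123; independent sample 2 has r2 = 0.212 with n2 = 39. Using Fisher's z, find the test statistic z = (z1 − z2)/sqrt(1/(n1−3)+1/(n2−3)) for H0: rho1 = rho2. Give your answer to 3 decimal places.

-3.933

z1 = atanh(-0.487) = -0.532120,  z2 = atanh(0.212) = 0.215265
SE = √(1/(n1−3) + 1/(n2−3)) = √(1/120 + 1/36) = √(0.0083333 + 0.0277778) = √0.0361111 = 0.190029
z = (z1 − z2)/SE = (-0.532120 − 0.215265) / 0.190029 = -0.747385 / 0.190029 = -3.933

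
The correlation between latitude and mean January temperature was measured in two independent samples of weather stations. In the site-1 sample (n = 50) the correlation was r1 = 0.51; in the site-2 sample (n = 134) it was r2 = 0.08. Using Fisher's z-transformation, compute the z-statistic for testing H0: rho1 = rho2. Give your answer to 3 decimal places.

2.838

z1 = atanh(0.51) = 0.562730,  z2 = atanh(0.08) = 0.080171
SE = √(1/(n1−3) + 1/(n2−3)) = √(1/47 + 1/131) = √(0.0212766 + 0.0076336) = √0.0289102 = 0.170030
z = (z1 − z2)/SE = (0.562730 − 0.080171) / 0.170030 = 0.482559 / 0.170030 = 2.838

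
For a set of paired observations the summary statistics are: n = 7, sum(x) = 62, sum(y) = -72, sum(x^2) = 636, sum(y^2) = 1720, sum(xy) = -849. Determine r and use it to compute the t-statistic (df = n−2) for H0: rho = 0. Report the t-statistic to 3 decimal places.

Numerator: nΣxy − (Σx)(Σy) = 7·(-849) − (62)(-72) = -1479
Denominator: √[(nΣx²−(Σx)²)(nΣy²−(Σy)²)]
  nΣx²−(Σx)² = 7·636 − 3844 = 608;  nΣy²−(Σy)² = 7·1720 − 5184 = 6856
  √(608·6856) = √4168448 = 2041.6777
r = -1479 / 2041.6777 = -0.7244
t = r·√(n−2)/√(1−r²) = -0.7244·√5 / √(1−0.524755) = -1.619808 / 0.689380 = -2.350

-2.350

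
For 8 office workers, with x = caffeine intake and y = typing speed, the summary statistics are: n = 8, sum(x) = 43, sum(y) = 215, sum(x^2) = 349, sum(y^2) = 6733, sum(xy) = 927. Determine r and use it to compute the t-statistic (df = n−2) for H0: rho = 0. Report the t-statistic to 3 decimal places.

-2.281

S_xy = nΣxy − ΣxΣy = 8·927 − 43·215 = 7416 − 9245 = -1829
S_xx = nΣx² − (Σx)² = 8·349 − 43² = 2792 − 1849 = 943
S_yy = nΣy² − (Σy)² = 8·6733 − 215² = 53864 − 46225 = 7639
r = S_xy / √(S_xx·S_yy) = -1829 / √(943·7639) = -1829 / √7203577 = -1829 / 2683.9480 = -0.6815
t = r·√(n−2)/√(1−r²) = -0.6815·√6 / √(1−0.464442) = -1.669327 / 0.731818 = -2.281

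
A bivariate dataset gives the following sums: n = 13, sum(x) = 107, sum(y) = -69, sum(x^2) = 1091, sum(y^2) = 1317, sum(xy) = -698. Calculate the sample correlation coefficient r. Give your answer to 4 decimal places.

S_xy = nΣxy − ΣxΣy = 13·(-698) − 107·(-69) = -9074 − (-7383) = -1691
S_xx = nΣx² − (Σx)² = 13·1091 − 107² = 14183 − 11449 = 2734
S_yy = nΣy² − (Σy)² = 13·1317 − (-69)² = 17121 − 4761 = 12360
r = S_xy / √(S_xx·S_yy) = -1691 / √(2734·12360) = -1691 / √33792240 = -1691 / 5813.1093 = -0.2909

-0.2909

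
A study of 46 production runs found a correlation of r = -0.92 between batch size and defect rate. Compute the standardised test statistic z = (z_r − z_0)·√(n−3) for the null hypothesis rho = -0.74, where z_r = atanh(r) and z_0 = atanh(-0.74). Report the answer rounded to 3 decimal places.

-4.187

z_r = atanh(-0.92) = -1.589027,  z_0 = atanh(-0.74) = -0.950479
SE = 1/√(n−3) = 1/√43 = 0.152499
z = (z_r − z_0)/SE = (-1.589027 − (-0.950479)) / 0.152499 = -0.638548 / 0.152499 = -4.187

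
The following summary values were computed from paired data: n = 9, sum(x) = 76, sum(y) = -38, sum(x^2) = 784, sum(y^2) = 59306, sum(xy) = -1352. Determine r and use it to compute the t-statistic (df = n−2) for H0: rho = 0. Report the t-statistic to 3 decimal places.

-1.006

S_xy = nΣxy − ΣxΣy = 9·(-1352) − 76·(-38) = -12168 − (-2888) = -9280
S_xx = nΣx² − (Σx)² = 9·784 − 76² = 7056 − 5776 = 1280
S_yy = nΣy² − (Σy)² = 9·59306 − (-38)² = 533754 − 1444 = 532310
r = S_xy / √(S_xx·S_yy) = -9280 / √(1280·532310) = -9280 / √681356800 = -9280 / 26102.8121 = -0.3555
t = r·√(n−2)/√(1−r²) = -0.3555·√7 / √(1−0.126380) = -0.940565 / 0.934676 = -1.006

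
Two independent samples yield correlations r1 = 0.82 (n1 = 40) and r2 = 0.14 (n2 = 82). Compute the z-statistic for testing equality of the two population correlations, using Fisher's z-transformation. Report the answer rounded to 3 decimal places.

5.100

Fisher z-transforms: z1 = atanh(0.82) = 1.156817, z2 = atanh(0.14) = 0.140926; difference d = 1.015891
Var(d) = 1/37 + 1/79 = 0.0270270 + 0.0126582 = 0.0396852
z = d/√Var(d) = 1.015891 / √0.0396852 = 1.015891 / 0.199211 = 5.100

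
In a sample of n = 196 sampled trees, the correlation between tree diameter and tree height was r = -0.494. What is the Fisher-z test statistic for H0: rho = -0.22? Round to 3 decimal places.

z_r = atanh(-0.494) = -0.541338,  z_0 = atanh(-0.22) = -0.223656
SE = 1/√(n−3) = 1/√193 = 0.071982
z = (z_r − z_0)/SE = (-0.541338 − (-0.223656)) / 0.071982 = -0.317682 / 0.071982 = -4.413

-4.413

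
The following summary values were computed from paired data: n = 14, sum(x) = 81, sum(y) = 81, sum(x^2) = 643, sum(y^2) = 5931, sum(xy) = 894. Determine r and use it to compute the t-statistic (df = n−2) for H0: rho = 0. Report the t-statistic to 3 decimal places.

1.678

Numerator: nΣxy − (Σx)(Σy) = 14·894 − (81)(81) = 5955
Denominator: √[(nΣx²−(Σx)²)(nΣy²−(Σy)²)]
  nΣx²−(Σx)² = 14·643 − 6561 = 2441;  nΣy²−(Σy)² = 14·5931 − 6561 = 76473
  √(2441·76473) = √186670593 = 13662.7447
r = 5955 / 13662.7447 = 0.4359
t = r·√(n−2)/√(1−r²) = 0.4359·√12 / √(1−0.190009) = 1.510002 / 0.899995 = 1.678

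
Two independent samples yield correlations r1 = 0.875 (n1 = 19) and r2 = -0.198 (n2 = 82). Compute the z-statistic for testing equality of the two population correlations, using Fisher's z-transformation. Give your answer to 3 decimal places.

z1 = atanh(0.875) = 1.354025,  z2 = atanh(-0.198) = -0.200650
SE = √(1/(n1−3) + 1/(n2−3)) = √(1/16 + 1/79) = √(0.0625000 + 0.0126582) = √0.0751582 = 0.274150
z = (z1 − z2)/SE = (1.354025 − (-0.200650)) / 0.274150 = 1.554675 / 0.274150 = 5.671

5.671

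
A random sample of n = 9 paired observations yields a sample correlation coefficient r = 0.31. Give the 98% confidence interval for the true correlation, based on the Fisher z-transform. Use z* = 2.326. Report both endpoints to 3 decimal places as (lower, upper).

(-0.557, 0.854)

z_r = atanh(0.31) = 0.320545;  SE = 1/√(n−3) = 1/√6 = 0.408248
z-limits: 0.320545 ± 2.326·0.408248 = 0.320545 ± 0.949585 = [-0.629040, 1.270130]
ρ-limits: (tanh -0.629040, tanh 1.270130) = (-0.557, 0.854)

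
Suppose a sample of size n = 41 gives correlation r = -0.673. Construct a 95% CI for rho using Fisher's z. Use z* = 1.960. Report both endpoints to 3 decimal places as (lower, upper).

(-0.812, -0.461)

z_r = atanh(-0.673) = -0.816207;  SE = 1/√(n−3) = 1/√38 = 0.162221
z-limits: -0.816207 ± 1.960·0.162221 = -0.816207 ± 0.317953 = [-1.134160, -0.498254]
ρ-limits: (tanh -1.134160, tanh -0.498254) = (-0.812, -0.461)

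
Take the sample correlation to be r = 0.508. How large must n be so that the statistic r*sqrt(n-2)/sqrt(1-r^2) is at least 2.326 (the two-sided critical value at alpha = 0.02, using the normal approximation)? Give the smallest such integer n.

Need r·√(n−2)/√(1−r²) ≥ 2.326
√(n−2) ≥ 2.326·√(1−0.258064) / 0.508 = 2.326·0.861357 / 0.508 = 3.9439
n−2 ≥ 15.5543  ⇒  n ≥ 17.5543
Smallest integer n = 18

18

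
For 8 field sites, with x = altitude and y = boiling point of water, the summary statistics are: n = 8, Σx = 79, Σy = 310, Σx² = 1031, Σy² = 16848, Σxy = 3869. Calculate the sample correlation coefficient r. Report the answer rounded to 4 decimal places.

0.7334

S_xy = nΣxy − ΣxΣy = 8·3869 − 79·310 = 30952 − 24490 = 6462
S_xx = nΣx² − (Σx)² = 8·1031 − 79² = 8248 − 6241 = 2007
S_yy = nΣy² − (Σy)² = 8·16848 − 310² = 134784 − 96100 = 38684
r = S_xy / √(S_xx·S_yy) = 6462 / √(2007·38684) = 6462 / √77638788 = 6462 / 8811.2875 = 0.7334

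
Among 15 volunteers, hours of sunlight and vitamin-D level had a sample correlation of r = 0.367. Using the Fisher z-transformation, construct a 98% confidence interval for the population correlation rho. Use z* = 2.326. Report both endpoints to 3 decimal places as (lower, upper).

(-0.279, 0.784)

z_r = atanh(0.367) = 0.384952;  SE = 1/√(n−3) = 1/√12 = 0.288675
z-limits: 0.384952 ± 2.326·0.288675 = 0.384952 ± 0.671458 = [-0.286506, 1.056410]
ρ-limits: (tanh -0.286506, tanh 1.056410) = (-0.279, 0.784)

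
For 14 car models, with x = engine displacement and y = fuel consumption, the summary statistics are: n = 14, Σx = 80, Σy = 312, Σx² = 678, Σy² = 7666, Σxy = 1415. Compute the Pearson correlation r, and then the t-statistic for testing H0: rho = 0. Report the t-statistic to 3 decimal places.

-8.568

S_xy = nΣxy − ΣxΣy = 14·1415 − 80·312 = 19810 − 24960 = -5150
S_xx = nΣx² − (Σx)² = 14·678 − 80² = 9492 − 6400 = 3092
S_yy = nΣy² − (Σy)² = 14·7666 − 312² = 107324 − 97344 = 9980
r = S_xy / √(S_xx·S_yy) = -5150 / √(3092·9980) = -5150 / √30858160 = -5150 / 5555.0122 = -0.9271
t = r·√(n−2)/√(1−r²) = -0.9271·√12 / √(1−0.859514) = -3.211569 / 0.374815 = -8.568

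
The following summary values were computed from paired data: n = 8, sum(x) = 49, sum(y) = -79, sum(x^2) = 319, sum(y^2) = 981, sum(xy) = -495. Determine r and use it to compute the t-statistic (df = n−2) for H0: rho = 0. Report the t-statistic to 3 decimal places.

-0.450

Numerator: nΣxy − (Σx)(Σy) = 8·(-495) − (49)(-79) = -89
Denominator: √[(nΣx²−(Σx)²)(nΣy²−(Σy)²)]
  nΣx²−(Σx)² = 8·319 − 2401 = 151;  nΣy²−(Σy)² = 8·981 − 6241 = 1607
  √(151·1607) = √242657 = 492.6023
r = -89 / 492.6023 = -0.1807
t = r·√(n−2)/√(1−r²) = -0.1807·√6 / √(1−0.032652) = -0.442623 / 0.983539 = -0.450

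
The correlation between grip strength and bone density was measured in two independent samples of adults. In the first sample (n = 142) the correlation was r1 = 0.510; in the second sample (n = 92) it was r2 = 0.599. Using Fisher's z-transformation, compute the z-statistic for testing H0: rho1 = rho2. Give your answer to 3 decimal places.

-0.949

z1 = atanh(0.510) = 0.562730,  z2 = atanh(0.599) = 0.691586
SE = √(1/(n1−3) + 1/(n2−3)) = √(1/139 + 1/89) = √(0.0071942 + 0.0112360) = √0.0184302 = 0.135758
z = (z1 − z2)/SE = (0.562730 − 0.691586) / 0.135758 = -0.128856 / 0.135758 = -0.949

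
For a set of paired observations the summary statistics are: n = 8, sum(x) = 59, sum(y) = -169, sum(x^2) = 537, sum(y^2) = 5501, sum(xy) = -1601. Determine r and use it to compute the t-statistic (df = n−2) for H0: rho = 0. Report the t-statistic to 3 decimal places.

Numerator: nΣxy − (Σx)(Σy) = 8·(-1601) − (59)(-169) = -2837
Denominator: √[(nΣx²−(Σx)²)(nΣy²−(Σy)²)]
  nΣx²−(Σx)² = 8·537 − 3481 = 815;  nΣy²−(Σy)² = 8·5501 − 28561 = 15447
  √(815·15447) = √12589305 = 3548.1411
r = -2837 / 3548.1411 = -0.7996
t = r·√(n−2)/√(1−r²) = -0.7996·√6 / √(1−0.639360) = -1.958612 / 0.600533 = -3.261

-3.261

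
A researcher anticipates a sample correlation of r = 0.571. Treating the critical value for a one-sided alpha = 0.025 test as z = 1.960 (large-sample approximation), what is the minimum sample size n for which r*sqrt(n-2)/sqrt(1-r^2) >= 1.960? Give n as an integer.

Need r·√(n−2)/√(1−r²) ≥ 1.960
√(n−2) ≥ 1.960·√(1−0.326041) / 0.571 = 1.960·0.820950 / 0.571 = 2.8180
n−2 ≥ 7.9411  ⇒  n ≥ 9.9411
Smallest integer n = 10

10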